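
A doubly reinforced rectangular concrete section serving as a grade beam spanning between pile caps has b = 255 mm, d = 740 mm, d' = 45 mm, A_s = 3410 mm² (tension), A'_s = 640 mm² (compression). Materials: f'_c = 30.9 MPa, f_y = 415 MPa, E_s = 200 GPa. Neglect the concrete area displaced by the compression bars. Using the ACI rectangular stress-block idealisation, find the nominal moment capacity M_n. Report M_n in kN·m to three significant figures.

M_n ≈ 937 kN·m

Assume both tension and compression steel yield.
Net tension couple steel: A_s − A'_s = 2770 mm².
a = (A_s − A'_s) f_y / (0.85 f'_c b) = 1149550/(0.85 × 30.9 × 255) = 171.64 mm.
c = a/β₁ = 171.64/0.829 = 207.04 mm; ε'_s = 0.003(c − d')/c = 0.0023 ≥ f_y/E_s = 0.0021, so compression steel does yield.
M_n = (A_s − A'_s) f_y (d − a/2) + A'_s f_y (d − d') = [1149550 × (740 − 85.82) + 265600 × (740 − 45)] × 10⁻⁶ = 752.01 + 184.59 = 936.60 kN·m.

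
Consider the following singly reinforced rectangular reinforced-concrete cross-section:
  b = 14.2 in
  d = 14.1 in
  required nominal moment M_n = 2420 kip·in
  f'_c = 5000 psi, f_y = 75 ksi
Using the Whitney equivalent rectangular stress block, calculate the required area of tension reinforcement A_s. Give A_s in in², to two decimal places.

A_s ≈ 2.58 in²

From M_n = 0.85 f'_c a b (d − a/2):
a = d − √(d² − 2M_n/(0.85 f'_c b)) = 14.1 − √(14.1² − 2 × 2420/(0.85 × 5 × 14.2)) = 3.209 in.
A_s = 0.85 f'_c a b / f_y = 0.85 × 5 × 3.209 × 14.2 / 75 = 2.582 in².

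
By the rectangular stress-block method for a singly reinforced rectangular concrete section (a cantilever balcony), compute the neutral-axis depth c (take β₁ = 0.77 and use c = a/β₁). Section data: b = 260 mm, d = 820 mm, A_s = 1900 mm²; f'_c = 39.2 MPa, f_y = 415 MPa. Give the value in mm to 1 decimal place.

T = A_s f_y = 1900 × 415 = 788500 N = 788.5 kN.
Setting C = 0.85 f'_c a b equal to T: a = 788500/(0.85 × 39.2 × 260) = 91.017 mm.
With β₁ = 0.77, c = a/β₁ = 91.017/0.77 = 118.2 mm.

c ≈ 118.2 mm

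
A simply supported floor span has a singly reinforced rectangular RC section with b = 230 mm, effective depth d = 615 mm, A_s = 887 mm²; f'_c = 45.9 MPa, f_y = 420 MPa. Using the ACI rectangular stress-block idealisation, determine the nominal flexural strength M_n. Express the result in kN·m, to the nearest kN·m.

M_n ≈ 221 kN·m

T = A_s f_y = 887 × 420 = 372540 N = 372.54 kN.
From C = T: a = T/(0.85 f'_c b) = 372540/(0.85 × 45.9 × 230) = 41.52 mm.
M_n = T(d − a/2) = 372.54 kN × (615 − 20.76) mm = 221.38 kN·m.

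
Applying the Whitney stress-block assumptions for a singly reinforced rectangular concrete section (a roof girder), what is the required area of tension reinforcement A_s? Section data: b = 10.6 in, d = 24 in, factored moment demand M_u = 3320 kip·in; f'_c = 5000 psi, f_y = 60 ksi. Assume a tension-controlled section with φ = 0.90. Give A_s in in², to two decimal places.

M_n = M_u/φ = 3320/0.90 = 3688.89 kip·in.
From M_n = 0.85 f'_c a b (d − a/2):
a = d − √(d² − 2M_n/(0.85 f'_c b)) = 24 − √(24² − 2 × 3688.89/(0.85 × 5 × 10.6)) = 3.697 in.
A_s = 0.85 f'_c a b / f_y = 0.85 × 5 × 3.697 × 10.6 / 60 = 2.776 in².

A_s ≈ 2.78 in²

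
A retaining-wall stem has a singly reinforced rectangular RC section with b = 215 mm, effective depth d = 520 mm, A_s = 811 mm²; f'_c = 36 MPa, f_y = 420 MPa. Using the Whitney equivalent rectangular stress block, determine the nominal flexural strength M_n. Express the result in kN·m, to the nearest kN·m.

M_n ≈ 168 kN·m

T = A_s f_y = 811 × 420 = 340620 N = 340.62 kN.
From C = T: a = T/(0.85 f'_c b) = 340620/(0.85 × 36 × 215) = 51.77 mm.
M_n = T(d − a/2) = 340.62 kN × (520 − 25.885) mm = 168.31 kN·m.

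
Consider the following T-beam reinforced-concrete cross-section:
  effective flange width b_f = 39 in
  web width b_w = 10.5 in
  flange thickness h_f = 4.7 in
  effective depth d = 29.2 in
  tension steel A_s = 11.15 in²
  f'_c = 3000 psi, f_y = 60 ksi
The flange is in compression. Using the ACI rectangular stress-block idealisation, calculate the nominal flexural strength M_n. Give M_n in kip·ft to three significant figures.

M_n ≈ 1390 kip·ft

Tension: T = A_s f_y = 11.15 × 60 = 669 kips.
Try a within the flange: a = T/(0.85 f'_c b_f) = 669/(0.85 × 3 × 39) = 6.727 in.
a = 6.727 > h_f = 4.7 in: the block extends into the web. Split into flange-overhang and web parts.
C_f = 0.85 f'_c (b_f − b_w) h_f = 0.85 × 3 × (39 − 10.5) × 4.7 = 341.6 kips.
Remaining web compression depth: a_w = (T − C_f)/(0.85 f'_c b_w) = (669 − 341.6)/(0.85 × 3 × 10.5) = 12.228 in.
M_n = C_f(d − h_f/2) + (T − C_f)(d − a_w/2) = 341.6 × (29.2 − 2.35) + 327.4 × (29.2 − 6.114) = 9172.0 + 7558.4 = 16730.4 kip·in.
M_n = 16730.4/12 = 1394.20 kip·ft.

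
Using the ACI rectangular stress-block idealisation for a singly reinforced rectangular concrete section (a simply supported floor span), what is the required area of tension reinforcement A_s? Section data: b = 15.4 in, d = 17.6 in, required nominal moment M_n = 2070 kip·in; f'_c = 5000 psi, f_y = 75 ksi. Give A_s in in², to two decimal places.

A_s ≈ 1.66 in²

From M_n = 0.85 f'_c a b (d − a/2):
a = d − √(d² − 2M_n/(0.85 f'_c b)) = 17.6 − √(17.6² − 2 × 2070/(0.85 × 5 × 15.4)) = 1.900 in.
A_s = 0.85 f'_c a b / f_y = 0.85 × 5 × 1.900 × 15.4 / 75 = 1.658 in².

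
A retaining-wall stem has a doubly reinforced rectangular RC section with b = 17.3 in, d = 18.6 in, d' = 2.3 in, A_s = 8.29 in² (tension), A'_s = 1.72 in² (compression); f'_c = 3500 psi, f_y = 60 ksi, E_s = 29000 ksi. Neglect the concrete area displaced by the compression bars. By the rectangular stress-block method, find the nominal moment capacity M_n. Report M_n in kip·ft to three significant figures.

M_n ≈ 625 kip·ft

Assume both steels yield.
a = (A_s − A'_s) f_y/(0.85 f'_c b) = (8.29 − 1.72) × 60/(0.85 × 3.5 × 17.3) = 7.659 in.
c = a/β₁ = 7.659/0.85 = 9.011 in; ε'_s = 0.003(c − d')/c = 0.0022 ≥ ε_y = 0.0021, so the compression steel yields.
M_n = (A_s − A'_s) f_y (d − a/2) + A'_s f_y (d − d') = 394.2 × (18.6 − 3.8295) + 103.2 × (18.6 − 2.3) = 5822.5 + 1682.2 = 7504.7 kip·in = 7504.7/12 = 625.39 kip·ft.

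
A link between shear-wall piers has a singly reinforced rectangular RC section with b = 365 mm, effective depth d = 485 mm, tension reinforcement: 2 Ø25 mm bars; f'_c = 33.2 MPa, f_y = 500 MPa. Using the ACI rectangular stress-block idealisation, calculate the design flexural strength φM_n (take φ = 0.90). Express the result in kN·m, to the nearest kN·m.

A_s = 2 × 491 = 982 mm².
T = A_s f_y = 982 × 500 = 491000 N = 491 kN.
From C = T: a = T/(0.85 f'_c b) = 491000/(0.85 × 33.2 × 365) = 47.67 mm.
M_n = T(d − a/2) = 491 kN × (485 − 23.835) mm = 226.43 kN·m.
φM_n = 0.90 × 226.43 = 203.79 kN·m.

φM_n ≈ 204 kN·m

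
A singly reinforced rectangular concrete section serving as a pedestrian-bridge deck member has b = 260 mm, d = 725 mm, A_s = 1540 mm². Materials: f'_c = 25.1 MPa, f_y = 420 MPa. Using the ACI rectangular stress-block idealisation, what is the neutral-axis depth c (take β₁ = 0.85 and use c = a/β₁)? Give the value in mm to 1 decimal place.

c ≈ 137.2 mm

T = A_s f_y = 1540 × 420 = 646800 N = 646.8 kN.
Setting C = 0.85 f'_c a b equal to T: a = 646800/(0.85 × 25.1 × 260) = 116.601 mm.
With β₁ = 0.85, c = a/β₁ = 116.601/0.85 = 137.2 mm.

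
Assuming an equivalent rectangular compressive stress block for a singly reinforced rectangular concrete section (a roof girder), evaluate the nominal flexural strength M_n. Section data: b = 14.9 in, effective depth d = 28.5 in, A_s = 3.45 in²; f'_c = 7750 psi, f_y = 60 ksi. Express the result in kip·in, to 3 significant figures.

T = A_s f_y = 3.45 × 60 = 207 kips.
a = T/(0.85 f'_c b) = 207/(0.85 × 7.75 × 14.9) = 2.109 in.
M_n = T(d − a/2) = 207 × (28.5 − 1.0545) = 5681.2 kip·in.

M_n ≈ 5680 kip·in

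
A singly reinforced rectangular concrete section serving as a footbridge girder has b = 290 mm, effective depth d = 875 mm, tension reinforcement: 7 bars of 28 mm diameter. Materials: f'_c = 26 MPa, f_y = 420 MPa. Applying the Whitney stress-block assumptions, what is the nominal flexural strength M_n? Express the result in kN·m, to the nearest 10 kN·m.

A_s = 7 × 616 = 4312 mm².
T = A_s f_y = 4312 × 420 = 1811040 N = 1811.04 kN.
From C = T: a = T/(0.85 f'_c b) = 1811040/(0.85 × 26 × 290) = 282.58 mm.
M_n = T(d − a/2) = 1811.04 kN × (875 − 141.29) mm = 1328.78 kN·m.

M_n ≈ 1330 kN·m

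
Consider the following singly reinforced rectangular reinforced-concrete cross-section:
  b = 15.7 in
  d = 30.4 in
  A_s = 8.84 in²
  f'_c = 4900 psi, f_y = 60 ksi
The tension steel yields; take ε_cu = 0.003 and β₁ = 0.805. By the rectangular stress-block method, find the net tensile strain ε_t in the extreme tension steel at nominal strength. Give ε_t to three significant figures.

a = A_s f_y/(0.85 f'_c b) = 8.111 in.
β₁ = 0.805, so c = a/β₁ = 8.111/0.805 = 10.076 in.
From the linear strain diagram with ε_cu = 0.003: ε_t = 0.003 (d − c)/c = 0.003 × (30.4 − 10.076)/10.076 = 0.00605.
Since ε_t ≥ 0.005, the section is tension-controlled.

ε_t ≈ 0.00605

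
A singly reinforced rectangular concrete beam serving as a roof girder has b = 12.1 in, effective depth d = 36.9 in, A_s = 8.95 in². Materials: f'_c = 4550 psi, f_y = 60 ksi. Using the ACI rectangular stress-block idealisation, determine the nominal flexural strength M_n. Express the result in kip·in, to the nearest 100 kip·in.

M_n ≈ 16700 kip·in

T = A_s f_y = 8.95 × 60 = 537 kips.
a = T/(0.85 f'_c b) = 537/(0.85 × 4.55 × 12.1) = 11.475 in.
M_n = T(d − a/2) = 537 × (36.9 − 5.7375) = 16734.3 kip·in.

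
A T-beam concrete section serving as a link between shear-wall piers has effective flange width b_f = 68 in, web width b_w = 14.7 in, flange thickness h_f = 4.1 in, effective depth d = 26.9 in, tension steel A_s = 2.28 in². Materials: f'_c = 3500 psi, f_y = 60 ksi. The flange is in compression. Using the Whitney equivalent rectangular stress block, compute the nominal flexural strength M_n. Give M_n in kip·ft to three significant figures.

M_n ≈ 303 kip·ft

Tension: T = A_s f_y = 2.28 × 60 = 136.8 kips.
Try a within the flange: a = T/(0.85 f'_c b_f) = 136.8/(0.85 × 3.5 × 68) = 0.676 in.
Since a = 0.676 ≤ h_f = 4.1 in, the stress block lies entirely in the flange; analyse as a rectangular beam of width b_f.
M_n = T(d − a/2) = 136.8 × (26.9 − 0.338) = 3633.7 kip·in.
M_n = 3633.7/12 = 302.81 kip·ft.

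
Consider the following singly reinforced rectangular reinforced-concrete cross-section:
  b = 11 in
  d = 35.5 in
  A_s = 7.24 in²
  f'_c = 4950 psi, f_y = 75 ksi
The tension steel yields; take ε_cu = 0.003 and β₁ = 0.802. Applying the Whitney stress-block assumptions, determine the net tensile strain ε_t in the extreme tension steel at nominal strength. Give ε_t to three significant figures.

a = A_s f_y/(0.85 f'_c b) = 11.732 in.
β₁ = 0.802, so c = a/β₁ = 11.732/0.802 = 14.628 in.
From the linear strain diagram with ε_cu = 0.003: ε_t = 0.003 (d − c)/c = 0.003 × (35.5 − 14.628)/14.628 = 0.00428.
ε_t is between 0.004 and 0.005 — transition zone.

ε_t ≈ 0.00428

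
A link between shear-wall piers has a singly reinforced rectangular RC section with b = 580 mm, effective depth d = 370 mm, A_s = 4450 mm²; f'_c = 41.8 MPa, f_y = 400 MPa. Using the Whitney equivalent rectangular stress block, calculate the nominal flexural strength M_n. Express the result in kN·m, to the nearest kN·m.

M_n ≈ 582 kN·m

T = A_s f_y = 4450 × 400 = 1780000 N = 1780 kN.
From C = T: a = T/(0.85 f'_c b) = 1780000/(0.85 × 41.8 × 580) = 86.38 mm.
M_n = T(d − a/2) = 1780 kN × (370 − 43.19) mm = 581.72 kN·m.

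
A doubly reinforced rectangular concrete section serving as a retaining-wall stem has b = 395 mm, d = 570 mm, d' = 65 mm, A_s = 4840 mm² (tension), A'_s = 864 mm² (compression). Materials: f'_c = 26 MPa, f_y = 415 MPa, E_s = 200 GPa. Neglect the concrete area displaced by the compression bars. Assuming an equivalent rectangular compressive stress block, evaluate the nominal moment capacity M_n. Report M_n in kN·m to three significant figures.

M_n ≈ 966 kN·m

Assume both tension and compression steel yield.
Net tension couple steel: A_s − A'_s = 3976 mm².
a = (A_s − A'_s) f_y / (0.85 f'_c b) = 1650040/(0.85 × 26 × 395) = 189.02 mm.
c = a/β₁ = 189.02/0.85 = 222.38 mm; ε'_s = 0.003(c − d')/c = 0.0021 ≥ f_y/E_s = 0.0021, so compression steel does yield.
M_n = (A_s − A'_s) f_y (d − a/2) + A'_s f_y (d − d') = [1650040 × (570 − 94.51) + 358560 × (570 − 65)] × 10⁻⁶ = 784.58 + 181.07 = 965.65 kN·m.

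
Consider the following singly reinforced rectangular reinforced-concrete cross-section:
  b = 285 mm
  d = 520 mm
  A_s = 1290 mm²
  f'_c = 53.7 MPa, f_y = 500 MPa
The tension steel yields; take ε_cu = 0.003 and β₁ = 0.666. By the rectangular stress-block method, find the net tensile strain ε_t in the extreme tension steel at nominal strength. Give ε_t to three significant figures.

a = A_s f_y/(0.85 f'_c b) = 49.58 mm.
β₁ = 0.666, so c = a/β₁ = 49.58/0.666 = 74.44 mm.
From the linear strain diagram with ε_cu = 0.003: ε_t = 0.003 (d − c)/c = 0.003 × (520 − 74.44)/74.44 = 0.0180.
Since ε_t ≥ 0.005, the section is tension-controlled.

ε_t ≈ 0.0180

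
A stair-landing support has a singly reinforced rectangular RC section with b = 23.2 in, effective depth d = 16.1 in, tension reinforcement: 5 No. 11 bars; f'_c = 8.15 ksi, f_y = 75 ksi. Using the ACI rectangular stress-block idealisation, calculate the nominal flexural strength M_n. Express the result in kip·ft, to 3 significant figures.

A_s = 5 × 1.56 = 7.8 in².
T = A_s f_y = 7.8 × 75 = 585 kips.
a = T/(0.85 f'_c b) = 585/(0.85 × 8.15 × 23.2) = 3.640 in.
M_n = T(d − a/2) = 585 × (16.1 − 1.82) = 8353.8 kip·in = 8353.8/12 = 696.15 kip·ft.

M_n ≈ 696 kip·ft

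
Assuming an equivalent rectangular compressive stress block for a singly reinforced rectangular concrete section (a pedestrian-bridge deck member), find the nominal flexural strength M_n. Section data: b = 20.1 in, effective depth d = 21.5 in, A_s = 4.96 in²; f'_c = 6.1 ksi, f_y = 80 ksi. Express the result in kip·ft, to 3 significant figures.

T = A_s f_y = 4.96 × 80 = 396.8 kips.
a = T/(0.85 f'_c b) = 396.8/(0.85 × 6.1 × 20.1) = 3.807 in.
M_n = T(d − a/2) = 396.8 × (21.5 − 1.9035) = 7775.9 kip·in = 7775.9/12 = 647.99 kip·ft.

M_n ≈ 648 kip·ft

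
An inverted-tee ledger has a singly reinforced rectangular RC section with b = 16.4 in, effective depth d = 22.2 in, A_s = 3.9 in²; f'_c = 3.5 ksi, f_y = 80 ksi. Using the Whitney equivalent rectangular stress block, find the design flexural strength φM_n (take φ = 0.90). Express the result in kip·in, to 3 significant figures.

φM_n ≈ 5340 kip·in

T = A_s f_y = 3.9 × 80 = 312 kips.
a = T/(0.85 f'_c b) = 312/(0.85 × 3.5 × 16.4) = 6.395 in.
M_n = T(d − a/2) = 312 × (22.2 − 3.1975) = 5928.8 kip·in.
φM_n = 0.90 × 5928.8 = 5335.9 kip·in.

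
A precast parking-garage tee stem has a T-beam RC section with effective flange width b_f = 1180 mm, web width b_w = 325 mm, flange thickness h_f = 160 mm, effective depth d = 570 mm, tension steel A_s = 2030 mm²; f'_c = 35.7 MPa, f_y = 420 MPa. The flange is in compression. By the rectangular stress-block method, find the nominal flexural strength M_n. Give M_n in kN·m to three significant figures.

Tension: T = A_s f_y = 2030 × 420 = 852600 N.
Try a within the flange: a = T/(0.85 f'_c b_f) = 852600/(0.85 × 35.7 × 1180) = 23.81 mm.
Since a = 23.81 ≤ h_f = 160 mm, the stress block lies entirely in the flange; analyse as a rectangular beam of width b_f.
M_n = T(d − a/2) = 852600 × (570 − 11.905) = 475.83 × 10⁶ N·mm.
M_n = 475.83 kN·m.

M_n ≈ 476 kN·m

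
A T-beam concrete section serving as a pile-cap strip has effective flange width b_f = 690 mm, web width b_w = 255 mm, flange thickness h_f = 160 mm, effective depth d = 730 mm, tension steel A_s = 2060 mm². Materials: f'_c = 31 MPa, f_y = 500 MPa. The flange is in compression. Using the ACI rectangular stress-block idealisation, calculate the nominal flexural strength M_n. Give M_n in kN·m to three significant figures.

M_n ≈ 723 kN·m

Tension: T = A_s f_y = 2060 × 500 = 1030000 N.
Try a within the flange: a = T/(0.85 f'_c b_f) = 1030000/(0.85 × 31 × 690) = 56.65 mm.
Since a = 56.65 ≤ h_f = 160 mm, the stress block lies entirely in the flange; analyse as a rectangular beam of width b_f.
M_n = T(d − a/2) = 1030000 × (730 − 28.325) = 722.73 × 10⁶ N·mm.
M_n = 722.73 kN·m.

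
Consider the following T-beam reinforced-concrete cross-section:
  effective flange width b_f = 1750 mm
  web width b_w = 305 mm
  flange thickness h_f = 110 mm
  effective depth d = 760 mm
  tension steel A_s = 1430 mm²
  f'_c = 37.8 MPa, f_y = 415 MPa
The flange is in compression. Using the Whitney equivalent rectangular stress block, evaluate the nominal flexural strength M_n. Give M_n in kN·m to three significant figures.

M_n ≈ 448 kN·m

Tension: T = A_s f_y = 1430 × 415 = 593450 N.
Try a within the flange: a = T/(0.85 f'_c b_f) = 593450/(0.85 × 37.8 × 1750) = 10.55 mm.
Since a = 10.55 ≤ h_f = 110 mm, the stress block lies entirely in the flange; analyse as a rectangular beam of width b_f.
M_n = T(d − a/2) = 593450 × (760 − 5.275) = 447.89 × 10⁶ N·mm.
M_n = 447.89 kN·m.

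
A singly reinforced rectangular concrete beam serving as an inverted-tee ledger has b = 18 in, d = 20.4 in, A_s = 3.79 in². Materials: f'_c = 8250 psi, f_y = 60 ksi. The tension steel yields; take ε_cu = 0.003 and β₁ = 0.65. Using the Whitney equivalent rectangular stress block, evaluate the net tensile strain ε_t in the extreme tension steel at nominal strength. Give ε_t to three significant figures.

a = A_s f_y/(0.85 f'_c b) = 1.802 in.
β₁ = 0.65, so c = a/β₁ = 1.802/0.65 = 2.772 in.
From the linear strain diagram with ε_cu = 0.003: ε_t = 0.003 (d − c)/c = 0.003 × (20.4 − 2.772)/2.772 = 0.0191.
Since ε_t ≥ 0.005, the section is tension-controlled.

ε_t ≈ 0.0191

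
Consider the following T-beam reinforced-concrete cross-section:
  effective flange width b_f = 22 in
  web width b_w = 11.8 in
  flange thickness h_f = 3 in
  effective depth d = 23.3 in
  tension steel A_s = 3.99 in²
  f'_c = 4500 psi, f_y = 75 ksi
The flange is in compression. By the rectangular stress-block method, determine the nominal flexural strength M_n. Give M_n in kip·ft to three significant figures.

Tension: T = A_s f_y = 3.99 × 75 = 299.25 kips.
Try a within the flange: a = T/(0.85 f'_c b_f) = 299.25/(0.85 × 4.5 × 22) = 3.556 in.
a = 3.556 > h_f = 3 in: the block extends into the web. Split into flange-overhang and web parts.
C_f = 0.85 f'_c (b_f − b_w) h_f = 0.85 × 4.5 × (22 − 11.8) × 3 = 117.0 kips.
Remaining web compression depth: a_w = (T − C_f)/(0.85 f'_c b_w) = (299.25 − 117.0)/(0.85 × 4.5 × 11.8) = 4.038 in.
M_n = C_f(d − h_f/2) + (T − C_f)(d − a_w/2) = 117.0 × (23.3 − 1.5) + 182.25 × (23.3 − 2.019) = 2550.6 + 3878.5 = 6429.1 kip·in.
M_n = 6429.1/12 = 535.76 kip·ft.

M_n ≈ 536 kip·ft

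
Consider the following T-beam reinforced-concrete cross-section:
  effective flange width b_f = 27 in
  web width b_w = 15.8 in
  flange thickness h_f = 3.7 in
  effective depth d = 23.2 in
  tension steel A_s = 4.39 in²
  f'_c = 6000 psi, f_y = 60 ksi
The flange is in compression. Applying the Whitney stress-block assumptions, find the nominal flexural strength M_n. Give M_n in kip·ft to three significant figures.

Tension: T = A_s f_y = 4.39 × 60 = 263.4 kips.
Try a within the flange: a = T/(0.85 f'_c b_f) = 263.4/(0.85 × 6 × 27) = 1.913 in.
Since a = 1.913 ≤ h_f = 3.7 in, the stress block lies entirely in the flange; analyse as a rectangular beam of width b_f.
M_n = T(d − a/2) = 263.4 × (23.2 − 0.9565) = 5858.9 kip·in.
M_n = 5858.9/12 = 488.24 kip·ft.

M_n ≈ 488 kip·ft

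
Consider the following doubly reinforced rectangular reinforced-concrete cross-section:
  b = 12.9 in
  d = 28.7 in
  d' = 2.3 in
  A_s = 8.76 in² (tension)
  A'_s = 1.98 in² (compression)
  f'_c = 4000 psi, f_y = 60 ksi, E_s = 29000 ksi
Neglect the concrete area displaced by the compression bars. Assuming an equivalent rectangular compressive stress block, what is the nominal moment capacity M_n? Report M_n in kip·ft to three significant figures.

M_n ≈ 1080 kip·ft

Assume both steels yield.
a = (A_s − A'_s) f_y/(0.85 f'_c b) = (8.76 − 1.98) × 60/(0.85 × 4 × 12.9) = 9.275 in.
c = a/β₁ = 9.275/0.85 = 10.912 in; ε'_s = 0.003(c − d')/c = 0.0024 ≥ ε_y = 0.0021, so the compression steel yields.
M_n = (A_s − A'_s) f_y (d − a/2) + A'_s f_y (d − d') = 406.8 × (28.7 − 4.6375) + 118.8 × (28.7 − 2.3) = 9788.6 + 3136.3 = 12924.9 kip·in = 12924.9/12 = 1077.08 kip·ft.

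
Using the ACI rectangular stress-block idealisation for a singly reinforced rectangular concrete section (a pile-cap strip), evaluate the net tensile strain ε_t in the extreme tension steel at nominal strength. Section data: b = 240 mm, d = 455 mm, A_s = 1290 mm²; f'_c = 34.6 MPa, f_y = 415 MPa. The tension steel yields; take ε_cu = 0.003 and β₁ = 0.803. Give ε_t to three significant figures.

ε_t ≈ 0.0115

a = A_s f_y/(0.85 f'_c b) = 75.85 mm.
β₁ = 0.803, so c = a/β₁ = 75.85/0.803 = 94.46 mm.
From the linear strain diagram with ε_cu = 0.003: ε_t = 0.003 (d − c)/c = 0.003 × (455 − 94.46)/94.46 = 0.0115.
Since ε_t ≥ 0.005, the section is tension-controlled.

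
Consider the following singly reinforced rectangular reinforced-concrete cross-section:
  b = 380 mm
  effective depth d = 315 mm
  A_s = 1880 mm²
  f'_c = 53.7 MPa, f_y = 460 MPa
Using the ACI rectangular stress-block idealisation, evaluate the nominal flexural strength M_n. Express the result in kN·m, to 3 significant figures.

M_n ≈ 251 kN·m

T = A_s f_y = 1880 × 460 = 864800 N = 864.8 kN.
From C = T: a = T/(0.85 f'_c b) = 864800/(0.85 × 53.7 × 380) = 49.86 mm.
M_n = T(d − a/2) = 864.8 kN × (315 − 24.93) mm = 250.85 kN·m.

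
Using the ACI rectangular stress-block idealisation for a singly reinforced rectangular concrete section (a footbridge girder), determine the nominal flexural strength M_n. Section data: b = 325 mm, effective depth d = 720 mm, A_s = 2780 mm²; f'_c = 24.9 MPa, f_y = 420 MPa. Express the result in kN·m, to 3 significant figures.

T = A_s f_y = 2780 × 420 = 1167600 N = 1167.6 kN.
From C = T: a = T/(0.85 f'_c b) = 1167600/(0.85 × 24.9 × 325) = 169.74 mm.
M_n = T(d − a/2) = 1167.6 kN × (720 − 84.87) mm = 741.58 kN·m.

M_n ≈ 742 kN·m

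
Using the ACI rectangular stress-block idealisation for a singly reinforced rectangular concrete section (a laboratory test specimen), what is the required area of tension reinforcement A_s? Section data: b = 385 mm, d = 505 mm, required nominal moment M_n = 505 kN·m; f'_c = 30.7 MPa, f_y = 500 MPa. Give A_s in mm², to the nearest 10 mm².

A_s ≈ 2250 mm²

With M_n = 0.85 f'_c a b (d − a/2), solve the quadratic for a:
a = d − √(d² − 2M_n/(0.85 f'_c b)) = 505 − √(505² − 2 × 505×10⁶/(0.85 × 30.7 × 385)) = 111.94 mm.
A_s = 0.85 f'_c a b / f_y = 0.85 × 30.7 × 111.94 × 385 / 500 = 2249.2 mm².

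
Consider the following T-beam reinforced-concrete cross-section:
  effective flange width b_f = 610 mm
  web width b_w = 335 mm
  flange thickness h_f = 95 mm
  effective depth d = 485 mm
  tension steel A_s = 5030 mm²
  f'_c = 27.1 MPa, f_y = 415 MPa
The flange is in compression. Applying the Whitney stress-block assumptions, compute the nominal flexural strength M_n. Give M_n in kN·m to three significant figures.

Tension: T = A_s f_y = 5030 × 415 = 2087450 N.
Try a within the flange: a = T/(0.85 f'_c b_f) = 2087450/(0.85 × 27.1 × 610) = 148.56 mm.
a = 148.56 > h_f = 95 mm: the block extends into the web. Split into flange-overhang and web parts.
C_f = 0.85 f'_c (b_f − b_w) h_f = 0.85 × 27.1 × (610 − 335) × 95 = 601789 N.
Remaining web compression depth: a_w = (T − C_f)/(0.85 f'_c b_w) = (2087450 − 601789)/(0.85 × 27.1 × 335) = 192.52 mm.
M_n = C_f(d − h_f/2) + (T − C_f)(d − a_w/2) = 601789 × (485 − 47.5) + 1485661 × (485 − 96.26) = 263.28 + 577.54 = 840.82 × 10⁶ N·mm.
M_n = 840.82 kN·m.

M_n ≈ 841 kN·m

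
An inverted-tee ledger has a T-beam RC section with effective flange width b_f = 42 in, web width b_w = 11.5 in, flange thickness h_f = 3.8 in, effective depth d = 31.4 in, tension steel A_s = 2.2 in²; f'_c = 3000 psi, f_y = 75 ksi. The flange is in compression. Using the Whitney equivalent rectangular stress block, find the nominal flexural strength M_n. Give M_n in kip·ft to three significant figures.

M_n ≈ 421 kip·ft

Tension: T = A_s f_y = 2.2 × 75 = 165 kips.
Try a within the flange: a = T/(0.85 f'_c b_f) = 165/(0.85 × 3 × 42) = 1.541 in.
Since a = 1.541 ≤ h_f = 3.8 in, the stress block lies entirely in the flange; analyse as a rectangular beam of width b_f.
M_n = T(d − a/2) = 165 × (31.4 − 0.7705) = 5053.9 kip·in.
M_n = 5053.9/12 = 421.16 kip·ft.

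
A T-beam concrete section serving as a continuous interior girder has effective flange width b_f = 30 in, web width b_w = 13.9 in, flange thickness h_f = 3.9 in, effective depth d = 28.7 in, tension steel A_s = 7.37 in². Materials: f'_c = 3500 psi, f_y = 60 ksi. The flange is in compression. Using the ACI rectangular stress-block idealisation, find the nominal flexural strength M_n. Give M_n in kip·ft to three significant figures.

M_n ≈ 962 kip·ft

Tension: T = A_s f_y = 7.37 × 60 = 442.2 kips.
Try a within the flange: a = T/(0.85 f'_c b_f) = 442.2/(0.85 × 3.5 × 30) = 4.955 in.
a = 4.955 > h_f = 3.9 in: the block extends into the web. Split into flange-overhang and web parts.
C_f = 0.85 f'_c (b_f − b_w) h_f = 0.85 × 3.5 × (30 − 13.9) × 3.9 = 186.8 kips.
Remaining web compression depth: a_w = (T − C_f)/(0.85 f'_c b_w) = (442.2 − 186.8)/(0.85 × 3.5 × 13.9) = 6.176 in.
M_n = C_f(d − h_f/2) + (T − C_f)(d − a_w/2) = 186.8 × (28.7 − 1.95) + 255.4 × (28.7 − 3.088) = 4996.9 + 6541.3 = 11538.2 kip·in.
M_n = 11538.2/12 = 961.52 kip·ft.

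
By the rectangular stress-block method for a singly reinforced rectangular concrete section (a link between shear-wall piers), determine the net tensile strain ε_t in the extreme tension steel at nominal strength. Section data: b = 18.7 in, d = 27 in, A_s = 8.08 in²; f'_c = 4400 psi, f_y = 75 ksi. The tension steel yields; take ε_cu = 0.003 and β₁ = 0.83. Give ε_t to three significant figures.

ε_t ≈ 0.00476

a = A_s f_y/(0.85 f'_c b) = 8.665 in.
β₁ = 0.83, so c = a/β₁ = 8.665/0.83 = 10.440 in.
From the linear strain diagram with ε_cu = 0.003: ε_t = 0.003 (d − c)/c = 0.003 × (27 − 10.440)/10.440 = 0.00476.
ε_t is between 0.004 and 0.005 — transition zone.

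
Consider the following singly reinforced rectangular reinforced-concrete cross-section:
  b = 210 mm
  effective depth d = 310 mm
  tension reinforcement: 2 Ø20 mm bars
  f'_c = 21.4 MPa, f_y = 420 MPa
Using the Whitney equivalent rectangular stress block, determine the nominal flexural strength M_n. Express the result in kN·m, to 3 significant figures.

A_s = 2 × 314 = 628 mm².
T = A_s f_y = 628 × 420 = 263760 N = 263.76 kN.
From C = T: a = T/(0.85 f'_c b) = 263760/(0.85 × 21.4 × 210) = 69.05 mm.
M_n = T(d − a/2) = 263.76 kN × (310 − 34.525) mm = 72.66 kN·m.

M_n ≈ 72.7 kN·m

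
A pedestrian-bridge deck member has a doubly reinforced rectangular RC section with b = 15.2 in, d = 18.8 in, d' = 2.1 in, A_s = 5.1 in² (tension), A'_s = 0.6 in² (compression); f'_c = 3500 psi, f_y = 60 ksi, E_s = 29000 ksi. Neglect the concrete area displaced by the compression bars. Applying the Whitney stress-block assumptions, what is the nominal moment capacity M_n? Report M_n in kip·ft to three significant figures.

Assume both steels yield.
a = (A_s − A'_s) f_y/(0.85 f'_c b) = (5.1 − 0.6) × 60/(0.85 × 3.5 × 15.2) = 5.971 in.
c = a/β₁ = 5.971/0.85 = 7.025 in; ε'_s = 0.003(c − d')/c = 0.0021 ≥ ε_y = 0.0021, so the compression steel yields.
M_n = (A_s − A'_s) f_y (d − a/2) + A'_s f_y (d − d') = 270 × (18.8 − 2.9855) + 36 × (18.8 − 2.1) = 4269.9 + 601.2 = 4871.1 kip·in = 4871.1/12 = 405.93 kip·ft.

M_n ≈ 406 kip·ft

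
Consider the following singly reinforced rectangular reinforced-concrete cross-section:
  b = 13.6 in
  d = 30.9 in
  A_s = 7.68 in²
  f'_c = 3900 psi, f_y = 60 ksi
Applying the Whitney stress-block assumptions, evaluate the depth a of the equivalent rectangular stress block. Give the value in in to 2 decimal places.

a ≈ 10.22 in

T = A_s f_y = 7.68 × 60 = 460.8 kips.
a = T/(0.85 f'_c b) = 460.8/(0.85 × 3.9 × 13.6) = 10.22 in.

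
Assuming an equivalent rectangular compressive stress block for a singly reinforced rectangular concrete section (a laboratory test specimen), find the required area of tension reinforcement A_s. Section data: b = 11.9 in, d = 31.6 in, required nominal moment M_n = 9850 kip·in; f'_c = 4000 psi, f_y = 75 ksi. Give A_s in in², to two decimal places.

From M_n = 0.85 f'_c a b (d − a/2):
a = d − √(d² − 2M_n/(0.85 f'_c b)) = 31.6 − √(31.6² − 2 × 9850/(0.85 × 4 × 11.9)) = 8.980 in.
A_s = 0.85 f'_c a b / f_y = 0.85 × 4 × 8.980 × 11.9 / 75 = 4.844 in².

A_s ≈ 4.84 in²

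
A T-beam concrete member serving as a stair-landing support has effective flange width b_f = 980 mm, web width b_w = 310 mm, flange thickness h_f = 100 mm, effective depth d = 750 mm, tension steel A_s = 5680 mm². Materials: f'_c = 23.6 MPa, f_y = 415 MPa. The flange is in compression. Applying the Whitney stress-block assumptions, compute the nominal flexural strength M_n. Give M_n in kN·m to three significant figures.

M_n ≈ 1620 kN·m

Tension: T = A_s f_y = 5680 × 415 = 2357200 N.
Try a within the flange: a = T/(0.85 f'_c b_f) = 2357200/(0.85 × 23.6 × 980) = 119.91 mm.
a = 119.91 > h_f = 100 mm: the block extends into the web. Split into flange-overhang and web parts.
C_f = 0.85 f'_c (b_f − b_w) h_f = 0.85 × 23.6 × (980 − 310) × 100 = 1344020 N.
Remaining web compression depth: a_w = (T − C_f)/(0.85 f'_c b_w) = (2357200 − 1344020)/(0.85 × 23.6 × 310) = 162.93 mm.
M_n = C_f(d − h_f/2) + (T − C_f)(d − a_w/2) = 1344020 × (750 − 50) + 1013180 × (750 − 81.465) = 940.81 + 677.35 = 1618.16 × 10⁶ N·mm.
M_n = 1618.16 kN·m.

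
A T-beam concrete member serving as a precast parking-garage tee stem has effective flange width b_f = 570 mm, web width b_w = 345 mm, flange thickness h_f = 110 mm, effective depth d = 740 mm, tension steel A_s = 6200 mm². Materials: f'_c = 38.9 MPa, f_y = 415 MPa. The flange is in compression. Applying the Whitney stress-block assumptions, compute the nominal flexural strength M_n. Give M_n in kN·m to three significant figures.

Tension: T = A_s f_y = 6200 × 415 = 2573000 N.
Try a within the flange: a = T/(0.85 f'_c b_f) = 2573000/(0.85 × 38.9 × 570) = 136.52 mm.
a = 136.52 > h_f = 110 mm: the block extends into the web. Split into flange-overhang and web parts.
C_f = 0.85 f'_c (b_f − b_w) h_f = 0.85 × 38.9 × (570 − 345) × 110 = 818359 N.
Remaining web compression depth: a_w = (T − C_f)/(0.85 f'_c b_w) = (2573000 − 818359)/(0.85 × 38.9 × 345) = 153.82 mm.
M_n = C_f(d − h_f/2) + (T − C_f)(d − a_w/2) = 818359 × (740 − 55) + 1754641 × (740 − 76.91) = 560.58 + 1163.48 = 1724.06 × 10⁶ N·mm.
M_n = 1724.06 kN·m.

M_n ≈ 1720 kN·m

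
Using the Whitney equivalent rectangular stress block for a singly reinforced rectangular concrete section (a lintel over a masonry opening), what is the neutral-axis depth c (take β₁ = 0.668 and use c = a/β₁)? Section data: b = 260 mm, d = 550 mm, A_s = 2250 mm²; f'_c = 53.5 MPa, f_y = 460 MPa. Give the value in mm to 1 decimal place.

c ≈ 131.0 mm

T = A_s f_y = 2250 × 460 = 1035000 N = 1035 kN.
Setting C = 0.85 f'_c a b equal to T: a = 1035000/(0.85 × 53.5 × 260) = 87.538 mm.
With β₁ = 0.668, c = a/β₁ = 87.538/0.668 = 131.0 mm.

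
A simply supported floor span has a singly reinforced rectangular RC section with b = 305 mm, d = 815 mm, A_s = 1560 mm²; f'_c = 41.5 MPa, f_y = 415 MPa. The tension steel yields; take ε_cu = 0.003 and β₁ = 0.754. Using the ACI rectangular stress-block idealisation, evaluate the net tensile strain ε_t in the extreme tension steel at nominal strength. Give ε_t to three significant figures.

ε_t ≈ 0.0276

a = A_s f_y/(0.85 f'_c b) = 60.17 mm.
β₁ = 0.754, so c = a/β₁ = 60.17/0.754 = 79.80 mm.
From the linear strain diagram with ε_cu = 0.003: ε_t = 0.003 (d − c)/c = 0.003 × (815 − 79.80)/79.80 = 0.0276.
Since ε_t ≥ 0.005, the section is tension-controlled.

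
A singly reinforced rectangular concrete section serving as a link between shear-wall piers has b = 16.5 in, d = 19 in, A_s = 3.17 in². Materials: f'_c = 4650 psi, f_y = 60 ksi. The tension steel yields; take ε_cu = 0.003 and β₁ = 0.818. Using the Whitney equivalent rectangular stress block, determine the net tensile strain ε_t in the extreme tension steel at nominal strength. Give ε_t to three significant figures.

a = A_s f_y/(0.85 f'_c b) = 2.916 in.
β₁ = 0.818, so c = a/β₁ = 2.916/0.818 = 3.565 in.
From the linear strain diagram with ε_cu = 0.003: ε_t = 0.003 (d − c)/c = 0.003 × (19 − 3.565)/3.565 = 0.0130.
Since ε_t ≥ 0.005, the section is tension-controlled.

ε_t ≈ 0.0130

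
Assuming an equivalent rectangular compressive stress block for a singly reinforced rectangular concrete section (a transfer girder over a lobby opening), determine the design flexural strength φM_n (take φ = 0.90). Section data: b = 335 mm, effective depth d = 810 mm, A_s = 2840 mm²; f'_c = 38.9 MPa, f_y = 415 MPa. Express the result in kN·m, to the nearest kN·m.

φM_n ≈ 803 kN·m

T = A_s f_y = 2840 × 415 = 1178600 N = 1178.6 kN.
From C = T: a = T/(0.85 f'_c b) = 1178600/(0.85 × 38.9 × 335) = 106.40 mm.
M_n = T(d − a/2) = 1178.6 kN × (810 − 53.2) mm = 891.96 kN·m.
φM_n = 0.90 × 891.96 = 802.76 kN·m.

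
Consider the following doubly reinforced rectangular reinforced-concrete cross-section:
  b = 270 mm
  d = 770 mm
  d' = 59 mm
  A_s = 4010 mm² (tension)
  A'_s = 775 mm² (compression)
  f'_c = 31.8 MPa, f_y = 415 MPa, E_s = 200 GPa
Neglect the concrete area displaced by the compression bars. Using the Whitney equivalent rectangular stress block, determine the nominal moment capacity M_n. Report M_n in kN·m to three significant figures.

M_n ≈ 1140 kN·m

Assume both tension and compression steel yield.
Net tension couple steel: A_s − A'_s = 3235 mm².
a = (A_s − A'_s) f_y / (0.85 f'_c b) = 1342525/(0.85 × 31.8 × 270) = 183.96 mm.
c = a/β₁ = 183.96/0.823 = 223.52 mm; ε'_s = 0.003(c − d')/c = 0.0022 ≥ f_y/E_s = 0.0021, so compression steel does yield.
M_n = (A_s − A'_s) f_y (d − a/2) + A'_s f_y (d − d') = [1342525 × (770 − 91.98) + 321625 × (770 − 59)] × 10⁻⁶ = 910.26 + 228.68 = 1138.94 kN·m.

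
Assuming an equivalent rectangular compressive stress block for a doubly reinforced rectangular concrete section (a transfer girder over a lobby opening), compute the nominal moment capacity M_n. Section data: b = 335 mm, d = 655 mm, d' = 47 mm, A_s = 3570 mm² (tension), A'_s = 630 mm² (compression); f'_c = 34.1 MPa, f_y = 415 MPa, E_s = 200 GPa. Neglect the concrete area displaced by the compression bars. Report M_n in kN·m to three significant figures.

M_n ≈ 881 kN·m

Assume both tension and compression steel yield.
Net tension couple steel: A_s − A'_s = 2940 mm².
a = (A_s − A'_s) f_y / (0.85 f'_c b) = 1220100/(0.85 × 34.1 × 335) = 125.65 mm.
c = a/β₁ = 125.65/0.806 = 155.89 mm; ε'_s = 0.003(c − d')/c = 0.0021 ≥ f_y/E_s = 0.0021, so compression steel does yield.
M_n = (A_s − A'_s) f_y (d − a/2) + A'_s f_y (d − d') = [1220100 × (655 − 62.825) + 261450 × (655 − 47)] × 10⁻⁶ = 722.51 + 158.96 = 881.47 kN·m.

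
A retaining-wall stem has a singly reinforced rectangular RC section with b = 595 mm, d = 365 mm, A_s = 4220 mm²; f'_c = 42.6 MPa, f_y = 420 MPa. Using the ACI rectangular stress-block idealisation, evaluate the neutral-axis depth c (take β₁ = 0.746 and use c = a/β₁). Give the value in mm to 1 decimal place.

T = A_s f_y = 4220 × 420 = 1772400 N = 1772.4 kN.
Setting C = 0.85 f'_c a b equal to T: a = 1772400/(0.85 × 42.6 × 595) = 82.265 mm.
With β₁ = 0.746, c = a/β₁ = 82.265/0.746 = 110.3 mm.

c ≈ 110.3 mm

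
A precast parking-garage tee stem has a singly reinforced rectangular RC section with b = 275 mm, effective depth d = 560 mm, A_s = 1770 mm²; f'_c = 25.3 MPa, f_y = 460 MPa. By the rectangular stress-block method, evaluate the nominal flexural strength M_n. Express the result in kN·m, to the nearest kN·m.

M_n ≈ 400 kN·m

T = A_s f_y = 1770 × 460 = 814200 N = 814.2 kN.
From C = T: a = T/(0.85 f'_c b) = 814200/(0.85 × 25.3 × 275) = 137.68 mm.
M_n = T(d − a/2) = 814.2 kN × (560 − 68.84) mm = 399.90 kN·m.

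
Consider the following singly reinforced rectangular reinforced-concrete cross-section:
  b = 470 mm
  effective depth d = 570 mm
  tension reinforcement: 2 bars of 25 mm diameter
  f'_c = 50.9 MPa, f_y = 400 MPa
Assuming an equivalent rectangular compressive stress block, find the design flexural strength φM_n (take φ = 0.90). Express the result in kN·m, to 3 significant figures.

φM_n ≈ 198 kN·m

A_s = 2 × 491 = 982 mm².
T = A_s f_y = 982 × 400 = 392800 N = 392.8 kN.
From C = T: a = T/(0.85 f'_c b) = 392800/(0.85 × 50.9 × 470) = 19.32 mm.
M_n = T(d − a/2) = 392.8 kN × (570 − 9.66) mm = 220.10 kN·m.
φM_n = 0.90 × 220.10 = 198.09 kN·m.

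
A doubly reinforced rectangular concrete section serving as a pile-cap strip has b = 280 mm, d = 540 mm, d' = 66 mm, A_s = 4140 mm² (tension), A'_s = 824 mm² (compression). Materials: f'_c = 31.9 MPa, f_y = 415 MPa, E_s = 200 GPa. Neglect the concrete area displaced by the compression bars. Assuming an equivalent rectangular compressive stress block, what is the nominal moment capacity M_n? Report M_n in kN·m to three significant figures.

Assume both tension and compression steel yield.
Net tension couple steel: A_s − A'_s = 3316 mm².
a = (A_s − A'_s) f_y / (0.85 f'_c b) = 1376140/(0.85 × 31.9 × 280) = 181.26 mm.
c = a/β₁ = 181.26/0.822 = 220.51 mm; ε'_s = 0.003(c − d')/c = 0.0021 ≥ f_y/E_s = 0.0021, so compression steel does yield.
M_n = (A_s − A'_s) f_y (d − a/2) + A'_s f_y (d − d') = [1376140 × (540 − 90.63) + 341960 × (540 − 66)] × 10⁻⁶ = 618.40 + 162.09 = 780.49 kN·m.

M_n ≈ 780 kN·m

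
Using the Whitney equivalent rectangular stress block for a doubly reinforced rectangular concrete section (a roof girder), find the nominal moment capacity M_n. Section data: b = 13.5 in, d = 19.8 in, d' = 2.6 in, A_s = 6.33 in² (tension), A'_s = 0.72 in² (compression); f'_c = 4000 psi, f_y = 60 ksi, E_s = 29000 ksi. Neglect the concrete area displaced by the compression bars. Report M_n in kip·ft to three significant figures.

M_n ≈ 514 kip·ft

Assume both steels yield.
a = (A_s − A'_s) f_y/(0.85 f'_c b) = (6.33 − 0.72) × 60/(0.85 × 4 × 13.5) = 7.333 in.
c = a/β₁ = 7.333/0.85 = 8.627 in; ε'_s = 0.003(c − d')/c = 0.0021 ≥ ε_y = 0.0021, so the compression steel yields.
M_n = (A_s − A'_s) f_y (d − a/2) + A'_s f_y (d − d') = 336.6 × (19.8 − 3.6665) + 43.2 × (19.8 − 2.6) = 5430.5 + 743.0 = 6173.5 kip·in = 6173.5/12 = 514.46 kip·ft.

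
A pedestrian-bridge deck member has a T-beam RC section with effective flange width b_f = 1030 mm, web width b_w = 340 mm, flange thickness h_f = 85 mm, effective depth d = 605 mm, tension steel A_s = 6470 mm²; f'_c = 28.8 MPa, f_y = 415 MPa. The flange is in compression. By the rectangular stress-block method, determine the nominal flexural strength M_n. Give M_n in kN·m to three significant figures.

M_n ≈ 1470 kN·m

Tension: T = A_s f_y = 6470 × 415 = 2685050 N.
Try a within the flange: a = T/(0.85 f'_c b_f) = 2685050/(0.85 × 28.8 × 1030) = 106.49 mm.
a = 106.49 > h_f = 85 mm: the block extends into the web. Split into flange-overhang and web parts.
C_f = 0.85 f'_c (b_f − b_w) h_f = 0.85 × 28.8 × (1030 − 340) × 85 = 1435752 N.
Remaining web compression depth: a_w = (T − C_f)/(0.85 f'_c b_w) = (2685050 − 1435752)/(0.85 × 28.8 × 340) = 150.10 mm.
M_n = C_f(d − h_f/2) + (T − C_f)(d − a_w/2) = 1435752 × (605 − 42.5) + 1249298 × (605 − 75.05) = 807.61 + 662.07 = 1469.68 × 10⁶ N·mm.
M_n = 1469.68 kN·m.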